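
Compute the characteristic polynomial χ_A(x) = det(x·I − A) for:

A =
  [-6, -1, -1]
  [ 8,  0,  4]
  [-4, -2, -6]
x^3 + 12*x^2 + 48*x + 64

Expanding det(x·I − A) (e.g. by cofactor expansion or by noting that A is similar to its Jordan form J, which has the same characteristic polynomial as A) gives
  χ_A(x) = x^3 + 12*x^2 + 48*x + 64
which factors as (x + 4)^3. The eigenvalues (with algebraic multiplicities) are λ = -4 with multiplicity 3.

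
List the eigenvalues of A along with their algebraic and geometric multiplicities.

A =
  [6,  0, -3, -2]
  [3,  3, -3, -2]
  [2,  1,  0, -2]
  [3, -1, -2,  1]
λ = 1: alg = 1, geom = 1; λ = 3: alg = 3, geom = 1

Step 1 — factor the characteristic polynomial to read off the algebraic multiplicities:
  χ_A(x) = (x - 3)^3*(x - 1)

Step 2 — compute geometric multiplicities via the rank-nullity identity g(λ) = n − rank(A − λI):
  rank(A − (1)·I) = 3, so dim ker(A − (1)·I) = n − 3 = 1
  rank(A − (3)·I) = 3, so dim ker(A − (3)·I) = n − 3 = 1

Summary:
  λ = 1: algebraic multiplicity = 1, geometric multiplicity = 1
  λ = 3: algebraic multiplicity = 3, geometric multiplicity = 1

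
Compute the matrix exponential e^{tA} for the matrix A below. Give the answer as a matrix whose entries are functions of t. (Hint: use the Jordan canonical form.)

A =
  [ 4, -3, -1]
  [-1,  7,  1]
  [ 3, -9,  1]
e^{tA} =
  [exp(4*t), -3*t*exp(4*t), -t*exp(4*t)]
  [-t*exp(4*t), 3*t^2*exp(4*t)/2 + 3*t*exp(4*t) + exp(4*t), t^2*exp(4*t)/2 + t*exp(4*t)]
  [3*t*exp(4*t), -9*t^2*exp(4*t)/2 - 9*t*exp(4*t), -3*t^2*exp(4*t)/2 - 3*t*exp(4*t) + exp(4*t)]

Strategy: write A = P · J · P⁻¹ where J is a Jordan canonical form, so e^{tA} = P · e^{tJ} · P⁻¹, and e^{tJ} can be computed block-by-block.

A has Jordan form
J =
  [4, 1, 0]
  [0, 4, 1]
  [0, 0, 4]
(up to reordering of blocks).

Per-block formulas:
  For a 3×3 Jordan block J_3(4): exp(t · J_3(4)) = e^(4t)·(I + t·N + (t^2/2)·N^2), where N is the 3×3 nilpotent shift.

After assembling e^{tJ} and conjugating by P, we get:

e^{tA} =
  [exp(4*t), -3*t*exp(4*t), -t*exp(4*t)]
  [-t*exp(4*t), 3*t^2*exp(4*t)/2 + 3*t*exp(4*t) + exp(4*t), t^2*exp(4*t)/2 + t*exp(4*t)]
  [3*t*exp(4*t), -9*t^2*exp(4*t)/2 - 9*t*exp(4*t), -3*t^2*exp(4*t)/2 - 3*t*exp(4*t) + exp(4*t)]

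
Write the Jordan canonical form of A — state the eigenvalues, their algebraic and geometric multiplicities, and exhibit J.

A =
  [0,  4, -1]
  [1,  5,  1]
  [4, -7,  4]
J_3(3)

The characteristic polynomial is
  det(x·I − A) = x^3 - 9*x^2 + 27*x - 27 = (x - 3)^3

Eigenvalues and multiplicities (the geometric multiplicity of λ is n − rank(A − λI), which equals the number of Jordan blocks for λ):
  λ = 3: algebraic multiplicity = 3, geometric multiplicity = 1

Determining the block sizes for each eigenvalue:
  λ = 3: one block (gm = 1), so the single block has size am = 3 → block sizes [3]

Assembling the blocks gives a Jordan form
J =
  [3, 1, 0]
  [0, 3, 1]
  [0, 0, 3]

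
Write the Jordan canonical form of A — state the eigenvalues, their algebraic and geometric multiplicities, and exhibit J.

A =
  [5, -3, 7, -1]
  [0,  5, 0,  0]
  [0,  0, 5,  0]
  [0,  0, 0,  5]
J_2(5) ⊕ J_1(5) ⊕ J_1(5)

The characteristic polynomial is
  det(x·I − A) = x^4 - 20*x^3 + 150*x^2 - 500*x + 625 = (x - 5)^4

Eigenvalues and multiplicities (the geometric multiplicity of λ is n − rank(A − λI), which equals the number of Jordan blocks for λ):
  λ = 5: algebraic multiplicity = 4, geometric multiplicity = 3

Determining the block sizes for each eigenvalue:
  λ = 5: 3 blocks summing to 4 forces exactly one block of size 2 and the rest size 1 → block sizes [2, 1, 1]

Assembling the blocks gives a Jordan form
J =
  [5, 1, 0, 0]
  [0, 5, 0, 0]
  [0, 0, 5, 0]
  [0, 0, 0, 5]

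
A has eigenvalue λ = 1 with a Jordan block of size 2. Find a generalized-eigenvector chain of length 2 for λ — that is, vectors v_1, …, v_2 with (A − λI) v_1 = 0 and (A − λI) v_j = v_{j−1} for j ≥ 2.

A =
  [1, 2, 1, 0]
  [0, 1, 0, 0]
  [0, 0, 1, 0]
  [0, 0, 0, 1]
A Jordan chain for λ = 1 of length 2:
v_1 = (2, 0, 0, 0)ᵀ
v_2 = (0, 1, 0, 0)ᵀ

Let N = A − (1)·I. We want v_2 with N^2 v_2 = 0 but N^1 v_2 ≠ 0; then v_{j-1} := N · v_j for j = 2, …, 2.

Pick v_2 = (0, 1, 0, 0)ᵀ.
Then v_1 = N · v_2 = (2, 0, 0, 0)ᵀ.

Sanity check: (A − (1)·I) v_1 = (0, 0, 0, 0)ᵀ = 0. ✓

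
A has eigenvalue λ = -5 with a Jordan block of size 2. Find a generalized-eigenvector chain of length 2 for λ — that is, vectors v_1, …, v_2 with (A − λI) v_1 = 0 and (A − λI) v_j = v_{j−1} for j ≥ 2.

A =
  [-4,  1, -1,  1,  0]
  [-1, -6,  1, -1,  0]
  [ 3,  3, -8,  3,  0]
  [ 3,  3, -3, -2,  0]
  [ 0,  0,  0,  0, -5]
A Jordan chain for λ = -5 of length 2:
v_1 = (1, -1, 3, 3, 0)ᵀ
v_2 = (1, 0, 0, 0, 0)ᵀ

Let N = A − (-5)·I. We want v_2 with N^2 v_2 = 0 but N^1 v_2 ≠ 0; then v_{j-1} := N · v_j for j = 2, …, 2.

Pick v_2 = (1, 0, 0, 0, 0)ᵀ.
Then v_1 = N · v_2 = (1, -1, 3, 3, 0)ᵀ.

Sanity check: (A − (-5)·I) v_1 = (0, 0, 0, 0, 0)ᵀ = 0. ✓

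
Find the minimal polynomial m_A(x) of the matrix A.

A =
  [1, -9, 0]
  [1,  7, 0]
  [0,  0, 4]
x^2 - 8*x + 16

The characteristic polynomial is χ_A(x) = (x - 4)^3, so the eigenvalues are known. The minimal polynomial is
  m_A(x) = Π_λ (x − λ)^{k_λ}
where k_λ is the size of the *largest* Jordan block for λ (equivalently, the smallest k with (A − λI)^k v = 0 for every generalised eigenvector v of λ).

  λ = 4: largest Jordan block has size 2, contributing (x − 4)^2

So m_A(x) = (x - 4)^2 = x^2 - 8*x + 16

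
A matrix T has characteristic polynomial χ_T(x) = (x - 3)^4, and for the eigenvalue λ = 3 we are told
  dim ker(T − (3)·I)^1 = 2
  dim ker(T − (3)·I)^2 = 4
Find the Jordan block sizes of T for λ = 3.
Block sizes for λ = 3: [2, 2]

From the dimensions of kernels of powers, the number of Jordan blocks of size at least j is d_j − d_{j−1} where d_j = dim ker(N^j) (with d_0 = 0). Computing the differences gives [2, 2].
The number of blocks of size exactly k is (#blocks of size ≥ k) − (#blocks of size ≥ k + 1), so the partition is: 2 block(s) of size 2.
In nonincreasing order the block sizes are [2, 2].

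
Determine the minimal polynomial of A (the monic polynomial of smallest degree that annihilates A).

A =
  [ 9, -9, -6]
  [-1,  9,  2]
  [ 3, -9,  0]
x^2 - 12*x + 36

The characteristic polynomial is χ_A(x) = (x - 6)^3, so the eigenvalues are known. The minimal polynomial is
  m_A(x) = Π_λ (x − λ)^{k_λ}
where k_λ is the size of the *largest* Jordan block for λ (equivalently, the smallest k with (A − λI)^k v = 0 for every generalised eigenvector v of λ).

  λ = 6: largest Jordan block has size 2, contributing (x − 6)^2

So m_A(x) = (x - 6)^2 = x^2 - 12*x + 36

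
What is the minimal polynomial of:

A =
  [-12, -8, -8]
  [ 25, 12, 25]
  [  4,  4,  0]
x^3 - 12*x + 16

The characteristic polynomial is χ_A(x) = (x - 2)^2*(x + 4), so the eigenvalues are known. The minimal polynomial is
  m_A(x) = Π_λ (x − λ)^{k_λ}
where k_λ is the size of the *largest* Jordan block for λ (equivalently, the smallest k with (A − λI)^k v = 0 for every generalised eigenvector v of λ).

  λ = -4: largest Jordan block has size 1, contributing (x + 4)
  λ = 2: largest Jordan block has size 2, contributing (x − 2)^2

So m_A(x) = (x - 2)^2*(x + 4) = x^3 - 12*x + 16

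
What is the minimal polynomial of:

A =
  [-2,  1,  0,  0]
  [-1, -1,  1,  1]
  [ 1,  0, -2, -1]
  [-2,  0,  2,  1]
x^3 + 3*x^2 + 3*x + 1

The characteristic polynomial is χ_A(x) = (x + 1)^4, so the eigenvalues are known. The minimal polynomial is
  m_A(x) = Π_λ (x − λ)^{k_λ}
where k_λ is the size of the *largest* Jordan block for λ (equivalently, the smallest k with (A − λI)^k v = 0 for every generalised eigenvector v of λ).

  λ = -1: largest Jordan block has size 3, contributing (x + 1)^3

So m_A(x) = (x + 1)^3 = x^3 + 3*x^2 + 3*x + 1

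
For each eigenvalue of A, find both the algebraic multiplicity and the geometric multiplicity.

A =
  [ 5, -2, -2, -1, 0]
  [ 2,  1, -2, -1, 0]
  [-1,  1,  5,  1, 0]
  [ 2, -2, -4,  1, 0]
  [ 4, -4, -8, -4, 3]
λ = 3: alg = 5, geom = 3

Step 1 — factor the characteristic polynomial to read off the algebraic multiplicities:
  χ_A(x) = (x - 3)^5

Step 2 — compute geometric multiplicities via the rank-nullity identity g(λ) = n − rank(A − λI):
  rank(A − (3)·I) = 2, so dim ker(A − (3)·I) = n − 2 = 3

Summary:
  λ = 3: algebraic multiplicity = 5, geometric multiplicity = 3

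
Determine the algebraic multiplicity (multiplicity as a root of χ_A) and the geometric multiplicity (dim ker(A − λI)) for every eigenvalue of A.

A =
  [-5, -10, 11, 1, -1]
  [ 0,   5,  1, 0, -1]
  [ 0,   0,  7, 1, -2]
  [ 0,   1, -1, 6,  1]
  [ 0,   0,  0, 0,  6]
λ = -5: alg = 1, geom = 1; λ = 6: alg = 4, geom = 2

Step 1 — factor the characteristic polynomial to read off the algebraic multiplicities:
  χ_A(x) = (x - 6)^4*(x + 5)

Step 2 — compute geometric multiplicities via the rank-nullity identity g(λ) = n − rank(A − λI):
  rank(A − (-5)·I) = 4, so dim ker(A − (-5)·I) = n − 4 = 1
  rank(A − (6)·I) = 3, so dim ker(A − (6)·I) = n − 3 = 2

Summary:
  λ = -5: algebraic multiplicity = 1, geometric multiplicity = 1
  λ = 6: algebraic multiplicity = 4, geometric multiplicity = 2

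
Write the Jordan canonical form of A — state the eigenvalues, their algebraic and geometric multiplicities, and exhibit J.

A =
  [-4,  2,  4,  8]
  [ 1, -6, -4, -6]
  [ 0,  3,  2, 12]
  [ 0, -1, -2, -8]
J_3(-4) ⊕ J_1(-4)

The characteristic polynomial is
  det(x·I − A) = x^4 + 16*x^3 + 96*x^2 + 256*x + 256 = (x + 4)^4

Eigenvalues and multiplicities (the geometric multiplicity of λ is n − rank(A − λI), which equals the number of Jordan blocks for λ):
  λ = -4: algebraic multiplicity = 4, geometric multiplicity = 2

Determining the block sizes for each eigenvalue:
  λ = -4: with am = 4 and gm = 2, the partition is not yet determined (e.g. several partitions of 4 into 2 parts exist). Let N = A − (-4)·I. Computing rank(N^1) = 2, rank(N^2) = 1, rank(N^3) = 0; the number of blocks of size ≥ j is rank(N^{j−1}) − rank(N^j), giving [2, 1, 1]. So we have 1 block(s) of size 3, 1 block(s) of size 1 → block sizes [3, 1]

Assembling the blocks gives a Jordan form
J =
  [-4,  1,  0,  0]
  [ 0, -4,  1,  0]
  [ 0,  0, -4,  0]
  [ 0,  0,  0, -4]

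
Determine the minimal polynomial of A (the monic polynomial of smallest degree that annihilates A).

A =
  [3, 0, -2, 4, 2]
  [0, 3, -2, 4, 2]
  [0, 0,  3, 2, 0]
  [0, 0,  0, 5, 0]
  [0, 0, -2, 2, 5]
x^2 - 8*x + 15

The characteristic polynomial is χ_A(x) = (x - 5)^2*(x - 3)^3, so the eigenvalues are known. The minimal polynomial is
  m_A(x) = Π_λ (x − λ)^{k_λ}
where k_λ is the size of the *largest* Jordan block for λ (equivalently, the smallest k with (A − λI)^k v = 0 for every generalised eigenvector v of λ).

  λ = 3: largest Jordan block has size 1, contributing (x − 3)
  λ = 5: largest Jordan block has size 1, contributing (x − 5)

So m_A(x) = (x - 5)*(x - 3) = x^2 - 8*x + 15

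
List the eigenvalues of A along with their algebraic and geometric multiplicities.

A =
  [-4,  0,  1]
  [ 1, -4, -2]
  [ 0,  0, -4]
λ = -4: alg = 3, geom = 1

Step 1 — factor the characteristic polynomial to read off the algebraic multiplicities:
  χ_A(x) = (x + 4)^3

Step 2 — compute geometric multiplicities via the rank-nullity identity g(λ) = n − rank(A − λI):
  rank(A − (-4)·I) = 2, so dim ker(A − (-4)·I) = n − 2 = 1

Summary:
  λ = -4: algebraic multiplicity = 3, geometric multiplicity = 1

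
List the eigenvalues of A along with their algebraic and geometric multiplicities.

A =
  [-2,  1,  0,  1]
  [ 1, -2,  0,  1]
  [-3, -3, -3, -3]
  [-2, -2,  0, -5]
λ = -3: alg = 4, geom = 3

Step 1 — factor the characteristic polynomial to read off the algebraic multiplicities:
  χ_A(x) = (x + 3)^4

Step 2 — compute geometric multiplicities via the rank-nullity identity g(λ) = n − rank(A − λI):
  rank(A − (-3)·I) = 1, so dim ker(A − (-3)·I) = n − 1 = 3

Summary:
  λ = -3: algebraic multiplicity = 4, geometric multiplicity = 3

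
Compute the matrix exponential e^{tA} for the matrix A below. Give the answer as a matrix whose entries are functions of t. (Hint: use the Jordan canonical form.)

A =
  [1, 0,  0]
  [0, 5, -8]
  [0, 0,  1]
e^{tA} =
  [exp(t), 0, 0]
  [0, exp(5*t), -2*exp(5*t) + 2*exp(t)]
  [0, 0, exp(t)]

Strategy: write A = P · J · P⁻¹ where J is a Jordan canonical form, so e^{tA} = P · e^{tJ} · P⁻¹, and e^{tJ} can be computed block-by-block.

A has Jordan form
J =
  [1, 0, 0]
  [0, 1, 0]
  [0, 0, 5]
(up to reordering of blocks).

Per-block formulas:
  For a 1×1 block at λ = 1: exp(t · [1]) = [e^(1t)].
  For a 1×1 block at λ = 5: exp(t · [5]) = [e^(5t)].

After assembling e^{tJ} and conjugating by P, we get:

e^{tA} =
  [exp(t), 0, 0]
  [0, exp(5*t), -2*exp(5*t) + 2*exp(t)]
  [0, 0, exp(t)]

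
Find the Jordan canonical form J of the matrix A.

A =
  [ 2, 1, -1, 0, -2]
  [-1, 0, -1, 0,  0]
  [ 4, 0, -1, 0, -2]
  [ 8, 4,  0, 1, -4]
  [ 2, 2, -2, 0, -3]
J_2(-1) ⊕ J_1(-1) ⊕ J_1(1) ⊕ J_1(1)

The characteristic polynomial is
  det(x·I − A) = x^5 + x^4 - 2*x^3 - 2*x^2 + x + 1 = (x - 1)^2*(x + 1)^3

Eigenvalues and multiplicities (the geometric multiplicity of λ is n − rank(A − λI), which equals the number of Jordan blocks for λ):
  λ = -1: algebraic multiplicity = 3, geometric multiplicity = 2
  λ = 1: algebraic multiplicity = 2, geometric multiplicity = 2

Determining the block sizes for each eigenvalue:
  λ = -1: 2 blocks summing to 3 forces exactly one block of size 2 and the rest size 1 → block sizes [2, 1]
  λ = 1: gm = am = 2, so every block has size 1 → block sizes [1, 1]

Assembling the blocks gives a Jordan form
J =
  [-1,  1,  0, 0, 0]
  [ 0, -1,  0, 0, 0]
  [ 0,  0, -1, 0, 0]
  [ 0,  0,  0, 1, 0]
  [ 0,  0,  0, 0, 1]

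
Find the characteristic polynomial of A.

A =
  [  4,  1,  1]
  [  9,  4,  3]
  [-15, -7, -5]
x^3 - 3*x^2 + 3*x - 1

Expanding det(x·I − A) (e.g. by cofactor expansion or by noting that A is similar to its Jordan form J, which has the same characteristic polynomial as A) gives
  χ_A(x) = x^3 - 3*x^2 + 3*x - 1
which factors as (x - 1)^3. The eigenvalues (with algebraic multiplicities) are λ = 1 with multiplicity 3.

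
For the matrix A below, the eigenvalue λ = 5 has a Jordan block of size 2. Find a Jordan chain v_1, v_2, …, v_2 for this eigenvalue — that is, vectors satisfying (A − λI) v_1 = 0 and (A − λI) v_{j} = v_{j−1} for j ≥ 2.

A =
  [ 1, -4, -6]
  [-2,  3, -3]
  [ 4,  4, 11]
A Jordan chain for λ = 5 of length 2:
v_1 = (-4, -2, 4)ᵀ
v_2 = (1, 0, 0)ᵀ

Let N = A − (5)·I. We want v_2 with N^2 v_2 = 0 but N^1 v_2 ≠ 0; then v_{j-1} := N · v_j for j = 2, …, 2.

Pick v_2 = (1, 0, 0)ᵀ.
Then v_1 = N · v_2 = (-4, -2, 4)ᵀ.

Sanity check: (A − (5)·I) v_1 = (0, 0, 0)ᵀ = 0. ✓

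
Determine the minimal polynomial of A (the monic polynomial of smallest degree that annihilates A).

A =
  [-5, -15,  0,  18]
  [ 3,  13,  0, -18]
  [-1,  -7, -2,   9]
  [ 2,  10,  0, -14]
x^2 + 4*x + 4

The characteristic polynomial is χ_A(x) = (x + 2)^4, so the eigenvalues are known. The minimal polynomial is
  m_A(x) = Π_λ (x − λ)^{k_λ}
where k_λ is the size of the *largest* Jordan block for λ (equivalently, the smallest k with (A − λI)^k v = 0 for every generalised eigenvector v of λ).

  λ = -2: largest Jordan block has size 2, contributing (x + 2)^2

So m_A(x) = (x + 2)^2 = x^2 + 4*x + 4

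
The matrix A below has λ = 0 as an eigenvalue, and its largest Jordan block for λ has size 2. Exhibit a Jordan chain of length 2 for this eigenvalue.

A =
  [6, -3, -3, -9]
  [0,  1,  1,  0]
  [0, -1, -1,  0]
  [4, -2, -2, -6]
A Jordan chain for λ = 0 of length 2:
v_1 = (6, 0, 0, 4)ᵀ
v_2 = (1, 0, 0, 0)ᵀ

Let N = A − (0)·I. We want v_2 with N^2 v_2 = 0 but N^1 v_2 ≠ 0; then v_{j-1} := N · v_j for j = 2, …, 2.

Pick v_2 = (1, 0, 0, 0)ᵀ.
Then v_1 = N · v_2 = (6, 0, 0, 4)ᵀ.

Sanity check: (A − (0)·I) v_1 = (0, 0, 0, 0)ᵀ = 0. ✓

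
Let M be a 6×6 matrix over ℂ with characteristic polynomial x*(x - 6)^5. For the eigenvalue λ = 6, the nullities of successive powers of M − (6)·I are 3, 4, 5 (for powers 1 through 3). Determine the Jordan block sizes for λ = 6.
Block sizes for λ = 6: [3, 1, 1]

From the dimensions of kernels of powers, the number of Jordan blocks of size at least j is d_j − d_{j−1} where d_j = dim ker(N^j) (with d_0 = 0). Computing the differences gives [3, 1, 1].
The number of blocks of size exactly k is (#blocks of size ≥ k) − (#blocks of size ≥ k + 1), so the partition is: 2 block(s) of size 1, 1 block(s) of size 3.
In nonincreasing order the block sizes are [3, 1, 1].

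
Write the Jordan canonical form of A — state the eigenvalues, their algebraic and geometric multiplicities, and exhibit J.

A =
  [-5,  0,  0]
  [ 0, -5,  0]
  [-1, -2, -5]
J_2(-5) ⊕ J_1(-5)

The characteristic polynomial is
  det(x·I − A) = x^3 + 15*x^2 + 75*x + 125 = (x + 5)^3

Eigenvalues and multiplicities (the geometric multiplicity of λ is n − rank(A − λI), which equals the number of Jordan blocks for λ):
  λ = -5: algebraic multiplicity = 3, geometric multiplicity = 2

Determining the block sizes for each eigenvalue:
  λ = -5: 2 blocks summing to 3 forces exactly one block of size 2 and the rest size 1 → block sizes [2, 1]

Assembling the blocks gives a Jordan form
J =
  [-5,  1,  0]
  [ 0, -5,  0]
  [ 0,  0, -5]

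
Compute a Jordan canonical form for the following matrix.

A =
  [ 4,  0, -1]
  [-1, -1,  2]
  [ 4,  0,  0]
J_1(-1) ⊕ J_2(2)

The characteristic polynomial is
  det(x·I − A) = x^3 - 3*x^2 + 4 = (x - 2)^2*(x + 1)

Eigenvalues and multiplicities (the geometric multiplicity of λ is n − rank(A − λI), which equals the number of Jordan blocks for λ):
  λ = -1: algebraic multiplicity = 1, geometric multiplicity = 1
  λ = 2: algebraic multiplicity = 2, geometric multiplicity = 1

Determining the block sizes for each eigenvalue:
  λ = -1: one block (gm = 1), so the single block has size am = 1 → block sizes [1]
  λ = 2: one block (gm = 1), so the single block has size am = 2 → block sizes [2]

Assembling the blocks gives a Jordan form
J =
  [-1, 0, 0]
  [ 0, 2, 1]
  [ 0, 0, 2]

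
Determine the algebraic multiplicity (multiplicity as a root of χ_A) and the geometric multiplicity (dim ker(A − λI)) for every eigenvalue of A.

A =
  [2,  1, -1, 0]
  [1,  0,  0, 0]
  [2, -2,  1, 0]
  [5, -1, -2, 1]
λ = 1: alg = 4, geom = 2

Step 1 — factor the characteristic polynomial to read off the algebraic multiplicities:
  χ_A(x) = (x - 1)^4

Step 2 — compute geometric multiplicities via the rank-nullity identity g(λ) = n − rank(A − λI):
  rank(A − (1)·I) = 2, so dim ker(A − (1)·I) = n − 2 = 2

Summary:
  λ = 1: algebraic multiplicity = 4, geometric multiplicity = 2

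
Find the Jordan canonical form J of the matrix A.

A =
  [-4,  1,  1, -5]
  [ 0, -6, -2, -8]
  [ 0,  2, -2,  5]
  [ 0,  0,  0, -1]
J_2(-4) ⊕ J_1(-4) ⊕ J_1(-1)

The characteristic polynomial is
  det(x·I − A) = x^4 + 13*x^3 + 60*x^2 + 112*x + 64 = (x + 1)*(x + 4)^3

Eigenvalues and multiplicities (the geometric multiplicity of λ is n − rank(A − λI), which equals the number of Jordan blocks for λ):
  λ = -4: algebraic multiplicity = 3, geometric multiplicity = 2
  λ = -1: algebraic multiplicity = 1, geometric multiplicity = 1

Determining the block sizes for each eigenvalue:
  λ = -4: 2 blocks summing to 3 forces exactly one block of size 2 and the rest size 1 → block sizes [2, 1]
  λ = -1: one block (gm = 1), so the single block has size am = 1 → block sizes [1]

Assembling the blocks gives a Jordan form
J =
  [-4,  1,  0,  0]
  [ 0, -4,  0,  0]
  [ 0,  0, -4,  0]
  [ 0,  0,  0, -1]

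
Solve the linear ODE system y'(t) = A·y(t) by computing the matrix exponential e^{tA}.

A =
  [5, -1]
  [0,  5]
e^{tA} =
  [exp(5*t), -t*exp(5*t)]
  [0, exp(5*t)]

Strategy: write A = P · J · P⁻¹ where J is a Jordan canonical form, so e^{tA} = P · e^{tJ} · P⁻¹, and e^{tJ} can be computed block-by-block.

A has Jordan form
J =
  [5, 1]
  [0, 5]
(up to reordering of blocks).

Per-block formulas:
  For a 2×2 Jordan block J_2(5): exp(t · J_2(5)) = e^(5t)·(I + t·N), where N is the 2×2 nilpotent shift.

After assembling e^{tJ} and conjugating by P, we get:

e^{tA} =
  [exp(5*t), -t*exp(5*t)]
  [0, exp(5*t)]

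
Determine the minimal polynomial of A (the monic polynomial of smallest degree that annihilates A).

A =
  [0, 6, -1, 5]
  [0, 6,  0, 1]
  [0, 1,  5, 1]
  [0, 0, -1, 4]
x^4 - 15*x^3 + 75*x^2 - 125*x

The characteristic polynomial is χ_A(x) = x*(x - 5)^3, so the eigenvalues are known. The minimal polynomial is
  m_A(x) = Π_λ (x − λ)^{k_λ}
where k_λ is the size of the *largest* Jordan block for λ (equivalently, the smallest k with (A − λI)^k v = 0 for every generalised eigenvector v of λ).

  λ = 0: largest Jordan block has size 1, contributing (x − 0)
  λ = 5: largest Jordan block has size 3, contributing (x − 5)^3

So m_A(x) = x*(x - 5)^3 = x^4 - 15*x^3 + 75*x^2 - 125*x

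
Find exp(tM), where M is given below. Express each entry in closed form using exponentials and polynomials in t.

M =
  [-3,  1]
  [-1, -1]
e^{tM} =
  [-t*exp(-2*t) + exp(-2*t), t*exp(-2*t)]
  [-t*exp(-2*t), t*exp(-2*t) + exp(-2*t)]

Strategy: write M = P · J · P⁻¹ where J is a Jordan canonical form, so e^{tM} = P · e^{tJ} · P⁻¹, and e^{tJ} can be computed block-by-block.

M has Jordan form
J =
  [-2,  1]
  [ 0, -2]
(up to reordering of blocks).

Per-block formulas:
  For a 2×2 Jordan block J_2(-2): exp(t · J_2(-2)) = e^(-2t)·(I + t·N), where N is the 2×2 nilpotent shift.

After assembling e^{tJ} and conjugating by P, we get:

e^{tM} =
  [-t*exp(-2*t) + exp(-2*t), t*exp(-2*t)]
  [-t*exp(-2*t), t*exp(-2*t) + exp(-2*t)]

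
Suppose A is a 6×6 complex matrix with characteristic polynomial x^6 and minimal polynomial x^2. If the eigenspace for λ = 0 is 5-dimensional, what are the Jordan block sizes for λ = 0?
Block sizes for λ = 0: [2, 1, 1, 1, 1]

Step 1 — from the characteristic polynomial, algebraic multiplicity of λ = 0 is 6. From dim ker(A − (0)·I) = 5, there are exactly 5 Jordan blocks for λ = 0.
Step 2 — from the minimal polynomial, the factor (x − 0)^2 tells us the largest block for λ = 0 has size 2.
Step 3 — with total size 6, 5 blocks, and largest block 2, the block sizes (in nonincreasing order) are [2, 1, 1, 1, 1].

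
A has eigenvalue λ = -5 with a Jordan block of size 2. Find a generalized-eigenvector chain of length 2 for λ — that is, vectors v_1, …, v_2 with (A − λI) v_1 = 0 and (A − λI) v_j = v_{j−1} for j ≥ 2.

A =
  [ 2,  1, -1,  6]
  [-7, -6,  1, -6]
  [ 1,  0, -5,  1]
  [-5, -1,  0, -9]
A Jordan chain for λ = -5 of length 2:
v_1 = (1, -1, 0, -1)ᵀ
v_2 = (0, 1, 0, 0)ᵀ

Let N = A − (-5)·I. We want v_2 with N^2 v_2 = 0 but N^1 v_2 ≠ 0; then v_{j-1} := N · v_j for j = 2, …, 2.

Pick v_2 = (0, 1, 0, 0)ᵀ.
Then v_1 = N · v_2 = (1, -1, 0, -1)ᵀ.

Sanity check: (A − (-5)·I) v_1 = (0, 0, 0, 0)ᵀ = 0. ✓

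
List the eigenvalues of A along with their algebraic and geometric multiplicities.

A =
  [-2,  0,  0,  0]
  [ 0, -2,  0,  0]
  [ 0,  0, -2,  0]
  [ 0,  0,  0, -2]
λ = -2: alg = 4, geom = 4

Step 1 — factor the characteristic polynomial to read off the algebraic multiplicities:
  χ_A(x) = (x + 2)^4

Step 2 — compute geometric multiplicities via the rank-nullity identity g(λ) = n − rank(A − λI):
  rank(A − (-2)·I) = 0, so dim ker(A − (-2)·I) = n − 0 = 4

Summary:
  λ = -2: algebraic multiplicity = 4, geometric multiplicity = 4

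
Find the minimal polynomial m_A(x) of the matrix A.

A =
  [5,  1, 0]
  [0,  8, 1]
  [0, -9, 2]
x^3 - 15*x^2 + 75*x - 125

The characteristic polynomial is χ_A(x) = (x - 5)^3, so the eigenvalues are known. The minimal polynomial is
  m_A(x) = Π_λ (x − λ)^{k_λ}
where k_λ is the size of the *largest* Jordan block for λ (equivalently, the smallest k with (A − λI)^k v = 0 for every generalised eigenvector v of λ).

  λ = 5: largest Jordan block has size 3, contributing (x − 5)^3

So m_A(x) = (x - 5)^3 = x^3 - 15*x^2 + 75*x - 125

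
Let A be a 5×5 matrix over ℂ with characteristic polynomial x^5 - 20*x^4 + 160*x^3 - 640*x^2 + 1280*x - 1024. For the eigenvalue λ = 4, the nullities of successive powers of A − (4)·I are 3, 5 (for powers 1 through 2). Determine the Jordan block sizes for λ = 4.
Block sizes for λ = 4: [2, 2, 1]

From the dimensions of kernels of powers, the number of Jordan blocks of size at least j is d_j − d_{j−1} where d_j = dim ker(N^j) (with d_0 = 0). Computing the differences gives [3, 2].
The number of blocks of size exactly k is (#blocks of size ≥ k) − (#blocks of size ≥ k + 1), so the partition is: 1 block(s) of size 1, 2 block(s) of size 2.
In nonincreasing order the block sizes are [2, 2, 1].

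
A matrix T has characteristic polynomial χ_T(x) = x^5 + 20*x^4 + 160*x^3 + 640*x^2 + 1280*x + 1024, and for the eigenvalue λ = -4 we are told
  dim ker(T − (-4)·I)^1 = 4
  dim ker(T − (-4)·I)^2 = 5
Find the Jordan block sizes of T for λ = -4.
Block sizes for λ = -4: [2, 1, 1, 1]

From the dimensions of kernels of powers, the number of Jordan blocks of size at least j is d_j − d_{j−1} where d_j = dim ker(N^j) (with d_0 = 0). Computing the differences gives [4, 1].
The number of blocks of size exactly k is (#blocks of size ≥ k) − (#blocks of size ≥ k + 1), so the partition is: 3 block(s) of size 1, 1 block(s) of size 2.
In nonincreasing order the block sizes are [2, 1, 1, 1].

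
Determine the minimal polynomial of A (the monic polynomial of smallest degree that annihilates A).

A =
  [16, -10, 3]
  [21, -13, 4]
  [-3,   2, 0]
x^3 - 3*x^2 + 3*x - 1

The characteristic polynomial is χ_A(x) = (x - 1)^3, so the eigenvalues are known. The minimal polynomial is
  m_A(x) = Π_λ (x − λ)^{k_λ}
where k_λ is the size of the *largest* Jordan block for λ (equivalently, the smallest k with (A − λI)^k v = 0 for every generalised eigenvector v of λ).

  λ = 1: largest Jordan block has size 3, contributing (x − 1)^3

So m_A(x) = (x - 1)^3 = x^3 - 3*x^2 + 3*x - 1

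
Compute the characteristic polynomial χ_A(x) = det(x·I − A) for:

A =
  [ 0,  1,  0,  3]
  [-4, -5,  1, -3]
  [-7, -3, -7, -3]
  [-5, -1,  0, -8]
x^4 + 20*x^3 + 150*x^2 + 500*x + 625

Expanding det(x·I − A) (e.g. by cofactor expansion or by noting that A is similar to its Jordan form J, which has the same characteristic polynomial as A) gives
  χ_A(x) = x^4 + 20*x^3 + 150*x^2 + 500*x + 625
which factors as (x + 5)^4. The eigenvalues (with algebraic multiplicities) are λ = -5 with multiplicity 4.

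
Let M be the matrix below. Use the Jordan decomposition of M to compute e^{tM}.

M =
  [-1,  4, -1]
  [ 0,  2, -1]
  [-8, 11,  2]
e^{tM} =
  [6*t^2*exp(t) - 2*t*exp(t) + exp(t), -15*t^2*exp(t)/2 + 4*t*exp(t), -3*t^2*exp(t)/2 - t*exp(t)]
  [4*t^2*exp(t), -5*t^2*exp(t) + t*exp(t) + exp(t), -t^2*exp(t) - t*exp(t)]
  [4*t^2*exp(t) - 8*t*exp(t), -5*t^2*exp(t) + 11*t*exp(t), -t^2*exp(t) + t*exp(t) + exp(t)]

Strategy: write M = P · J · P⁻¹ where J is a Jordan canonical form, so e^{tM} = P · e^{tJ} · P⁻¹, and e^{tJ} can be computed block-by-block.

M has Jordan form
J =
  [1, 1, 0]
  [0, 1, 1]
  [0, 0, 1]
(up to reordering of blocks).

Per-block formulas:
  For a 3×3 Jordan block J_3(1): exp(t · J_3(1)) = e^(1t)·(I + t·N + (t^2/2)·N^2), where N is the 3×3 nilpotent shift.

After assembling e^{tJ} and conjugating by P, we get:

e^{tM} =
  [6*t^2*exp(t) - 2*t*exp(t) + exp(t), -15*t^2*exp(t)/2 + 4*t*exp(t), -3*t^2*exp(t)/2 - t*exp(t)]
  [4*t^2*exp(t), -5*t^2*exp(t) + t*exp(t) + exp(t), -t^2*exp(t) - t*exp(t)]
  [4*t^2*exp(t) - 8*t*exp(t), -5*t^2*exp(t) + 11*t*exp(t), -t^2*exp(t) + t*exp(t) + exp(t)]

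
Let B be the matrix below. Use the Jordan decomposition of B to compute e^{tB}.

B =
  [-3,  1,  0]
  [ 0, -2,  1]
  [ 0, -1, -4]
e^{tB} =
  [exp(-3*t), t^2*exp(-3*t)/2 + t*exp(-3*t), t^2*exp(-3*t)/2]
  [0, t*exp(-3*t) + exp(-3*t), t*exp(-3*t)]
  [0, -t*exp(-3*t), -t*exp(-3*t) + exp(-3*t)]

Strategy: write B = P · J · P⁻¹ where J is a Jordan canonical form, so e^{tB} = P · e^{tJ} · P⁻¹, and e^{tJ} can be computed block-by-block.

B has Jordan form
J =
  [-3,  1,  0]
  [ 0, -3,  1]
  [ 0,  0, -3]
(up to reordering of blocks).

Per-block formulas:
  For a 3×3 Jordan block J_3(-3): exp(t · J_3(-3)) = e^(-3t)·(I + t·N + (t^2/2)·N^2), where N is the 3×3 nilpotent shift.

After assembling e^{tJ} and conjugating by P, we get:

e^{tB} =
  [exp(-3*t), t^2*exp(-3*t)/2 + t*exp(-3*t), t^2*exp(-3*t)/2]
  [0, t*exp(-3*t) + exp(-3*t), t*exp(-3*t)]
  [0, -t*exp(-3*t), -t*exp(-3*t) + exp(-3*t)]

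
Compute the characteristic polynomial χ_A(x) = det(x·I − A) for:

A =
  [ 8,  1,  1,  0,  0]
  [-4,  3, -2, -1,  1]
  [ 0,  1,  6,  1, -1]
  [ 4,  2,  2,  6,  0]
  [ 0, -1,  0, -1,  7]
x^5 - 30*x^4 + 360*x^3 - 2160*x^2 + 6480*x - 7776

Expanding det(x·I − A) (e.g. by cofactor expansion or by noting that A is similar to its Jordan form J, which has the same characteristic polynomial as A) gives
  χ_A(x) = x^5 - 30*x^4 + 360*x^3 - 2160*x^2 + 6480*x - 7776
which factors as (x - 6)^5. The eigenvalues (with algebraic multiplicities) are λ = 6 with multiplicity 5.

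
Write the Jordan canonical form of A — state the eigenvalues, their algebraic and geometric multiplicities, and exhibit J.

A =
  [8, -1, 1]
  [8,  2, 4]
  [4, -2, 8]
J_2(6) ⊕ J_1(6)

The characteristic polynomial is
  det(x·I − A) = x^3 - 18*x^2 + 108*x - 216 = (x - 6)^3

Eigenvalues and multiplicities (the geometric multiplicity of λ is n − rank(A − λI), which equals the number of Jordan blocks for λ):
  λ = 6: algebraic multiplicity = 3, geometric multiplicity = 2

Determining the block sizes for each eigenvalue:
  λ = 6: 2 blocks summing to 3 forces exactly one block of size 2 and the rest size 1 → block sizes [2, 1]

Assembling the blocks gives a Jordan form
J =
  [6, 1, 0]
  [0, 6, 0]
  [0, 0, 6]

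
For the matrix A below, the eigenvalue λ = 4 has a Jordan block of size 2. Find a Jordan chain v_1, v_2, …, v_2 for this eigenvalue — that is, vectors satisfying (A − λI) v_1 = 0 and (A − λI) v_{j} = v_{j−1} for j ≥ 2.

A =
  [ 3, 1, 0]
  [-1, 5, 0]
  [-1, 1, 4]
A Jordan chain for λ = 4 of length 2:
v_1 = (-1, -1, -1)ᵀ
v_2 = (1, 0, 0)ᵀ

Let N = A − (4)·I. We want v_2 with N^2 v_2 = 0 but N^1 v_2 ≠ 0; then v_{j-1} := N · v_j for j = 2, …, 2.

Pick v_2 = (1, 0, 0)ᵀ.
Then v_1 = N · v_2 = (-1, -1, -1)ᵀ.

Sanity check: (A − (4)·I) v_1 = (0, 0, 0)ᵀ = 0. ✓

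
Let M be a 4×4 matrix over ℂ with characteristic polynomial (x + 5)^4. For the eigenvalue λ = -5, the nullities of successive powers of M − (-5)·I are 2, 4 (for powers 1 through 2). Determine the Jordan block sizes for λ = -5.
Block sizes for λ = -5: [2, 2]

From the dimensions of kernels of powers, the number of Jordan blocks of size at least j is d_j − d_{j−1} where d_j = dim ker(N^j) (with d_0 = 0). Computing the differences gives [2, 2].
The number of blocks of size exactly k is (#blocks of size ≥ k) − (#blocks of size ≥ k + 1), so the partition is: 2 block(s) of size 2.
In nonincreasing order the block sizes are [2, 2].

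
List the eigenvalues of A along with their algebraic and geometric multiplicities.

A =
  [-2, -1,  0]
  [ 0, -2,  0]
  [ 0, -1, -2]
λ = -2: alg = 3, geom = 2

Step 1 — factor the characteristic polynomial to read off the algebraic multiplicities:
  χ_A(x) = (x + 2)^3

Step 2 — compute geometric multiplicities via the rank-nullity identity g(λ) = n − rank(A − λI):
  rank(A − (-2)·I) = 1, so dim ker(A − (-2)·I) = n − 1 = 2

Summary:
  λ = -2: algebraic multiplicity = 3, geometric multiplicity = 2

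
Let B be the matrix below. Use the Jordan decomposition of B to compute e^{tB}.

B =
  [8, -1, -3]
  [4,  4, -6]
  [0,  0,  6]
e^{tB} =
  [2*t*exp(6*t) + exp(6*t), -t*exp(6*t), -3*t*exp(6*t)]
  [4*t*exp(6*t), -2*t*exp(6*t) + exp(6*t), -6*t*exp(6*t)]
  [0, 0, exp(6*t)]

Strategy: write B = P · J · P⁻¹ where J is a Jordan canonical form, so e^{tB} = P · e^{tJ} · P⁻¹, and e^{tJ} can be computed block-by-block.

B has Jordan form
J =
  [6, 1, 0]
  [0, 6, 0]
  [0, 0, 6]
(up to reordering of blocks).

Per-block formulas:
  For a 1×1 block at λ = 6: exp(t · [6]) = [e^(6t)].
  For a 2×2 Jordan block J_2(6): exp(t · J_2(6)) = e^(6t)·(I + t·N), where N is the 2×2 nilpotent shift.

After assembling e^{tJ} and conjugating by P, we get:

e^{tB} =
  [2*t*exp(6*t) + exp(6*t), -t*exp(6*t), -3*t*exp(6*t)]
  [4*t*exp(6*t), -2*t*exp(6*t) + exp(6*t), -6*t*exp(6*t)]
  [0, 0, exp(6*t)]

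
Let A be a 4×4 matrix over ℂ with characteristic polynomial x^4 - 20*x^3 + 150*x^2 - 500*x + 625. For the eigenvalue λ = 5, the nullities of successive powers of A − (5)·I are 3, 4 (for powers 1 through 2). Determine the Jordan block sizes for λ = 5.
Block sizes for λ = 5: [2, 1, 1]

From the dimensions of kernels of powers, the number of Jordan blocks of size at least j is d_j − d_{j−1} where d_j = dim ker(N^j) (with d_0 = 0). Computing the differences gives [3, 1].
The number of blocks of size exactly k is (#blocks of size ≥ k) − (#blocks of size ≥ k + 1), so the partition is: 2 block(s) of size 1, 1 block(s) of size 2.
In nonincreasing order the block sizes are [2, 1, 1].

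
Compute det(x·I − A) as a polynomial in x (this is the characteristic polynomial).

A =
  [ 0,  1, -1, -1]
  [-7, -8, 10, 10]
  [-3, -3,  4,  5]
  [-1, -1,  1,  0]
x^4 + 4*x^3 + 6*x^2 + 4*x + 1

Expanding det(x·I − A) (e.g. by cofactor expansion or by noting that A is similar to its Jordan form J, which has the same characteristic polynomial as A) gives
  χ_A(x) = x^4 + 4*x^3 + 6*x^2 + 4*x + 1
which factors as (x + 1)^4. The eigenvalues (with algebraic multiplicities) are λ = -1 with multiplicity 4.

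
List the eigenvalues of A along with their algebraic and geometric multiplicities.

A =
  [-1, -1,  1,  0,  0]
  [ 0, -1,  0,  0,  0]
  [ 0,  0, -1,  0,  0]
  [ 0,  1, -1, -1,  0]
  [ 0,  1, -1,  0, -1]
λ = -1: alg = 5, geom = 4

Step 1 — factor the characteristic polynomial to read off the algebraic multiplicities:
  χ_A(x) = (x + 1)^5

Step 2 — compute geometric multiplicities via the rank-nullity identity g(λ) = n − rank(A − λI):
  rank(A − (-1)·I) = 1, so dim ker(A − (-1)·I) = n − 1 = 4

Summary:
  λ = -1: algebraic multiplicity = 5, geometric multiplicity = 4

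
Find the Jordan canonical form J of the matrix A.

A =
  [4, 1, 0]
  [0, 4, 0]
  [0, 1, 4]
J_2(4) ⊕ J_1(4)

The characteristic polynomial is
  det(x·I − A) = x^3 - 12*x^2 + 48*x - 64 = (x - 4)^3

Eigenvalues and multiplicities (the geometric multiplicity of λ is n − rank(A − λI), which equals the number of Jordan blocks for λ):
  λ = 4: algebraic multiplicity = 3, geometric multiplicity = 2

Determining the block sizes for each eigenvalue:
  λ = 4: 2 blocks summing to 3 forces exactly one block of size 2 and the rest size 1 → block sizes [2, 1]

Assembling the blocks gives a Jordan form
J =
  [4, 1, 0]
  [0, 4, 0]
  [0, 0, 4]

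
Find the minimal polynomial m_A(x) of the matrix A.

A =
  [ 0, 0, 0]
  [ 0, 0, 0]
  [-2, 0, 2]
x^2 - 2*x

The characteristic polynomial is χ_A(x) = x^2*(x - 2), so the eigenvalues are known. The minimal polynomial is
  m_A(x) = Π_λ (x − λ)^{k_λ}
where k_λ is the size of the *largest* Jordan block for λ (equivalently, the smallest k with (A − λI)^k v = 0 for every generalised eigenvector v of λ).

  λ = 0: largest Jordan block has size 1, contributing (x − 0)
  λ = 2: largest Jordan block has size 1, contributing (x − 2)

So m_A(x) = x*(x - 2) = x^2 - 2*x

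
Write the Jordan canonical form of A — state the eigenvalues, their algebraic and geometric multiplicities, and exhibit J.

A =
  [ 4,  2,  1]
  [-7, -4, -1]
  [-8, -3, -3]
J_3(-1)

The characteristic polynomial is
  det(x·I − A) = x^3 + 3*x^2 + 3*x + 1 = (x + 1)^3

Eigenvalues and multiplicities (the geometric multiplicity of λ is n − rank(A − λI), which equals the number of Jordan blocks for λ):
  λ = -1: algebraic multiplicity = 3, geometric multiplicity = 1

Determining the block sizes for each eigenvalue:
  λ = -1: one block (gm = 1), so the single block has size am = 3 → block sizes [3]

Assembling the blocks gives a Jordan form
J =
  [-1,  1,  0]
  [ 0, -1,  1]
  [ 0,  0, -1]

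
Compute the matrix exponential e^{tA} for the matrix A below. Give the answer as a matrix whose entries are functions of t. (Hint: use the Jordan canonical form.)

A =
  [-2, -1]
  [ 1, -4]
e^{tA} =
  [t*exp(-3*t) + exp(-3*t), -t*exp(-3*t)]
  [t*exp(-3*t), -t*exp(-3*t) + exp(-3*t)]

Strategy: write A = P · J · P⁻¹ where J is a Jordan canonical form, so e^{tA} = P · e^{tJ} · P⁻¹, and e^{tJ} can be computed block-by-block.

A has Jordan form
J =
  [-3,  1]
  [ 0, -3]
(up to reordering of blocks).

Per-block formulas:
  For a 2×2 Jordan block J_2(-3): exp(t · J_2(-3)) = e^(-3t)·(I + t·N), where N is the 2×2 nilpotent shift.

After assembling e^{tJ} and conjugating by P, we get:

e^{tA} =
  [t*exp(-3*t) + exp(-3*t), -t*exp(-3*t)]
  [t*exp(-3*t), -t*exp(-3*t) + exp(-3*t)]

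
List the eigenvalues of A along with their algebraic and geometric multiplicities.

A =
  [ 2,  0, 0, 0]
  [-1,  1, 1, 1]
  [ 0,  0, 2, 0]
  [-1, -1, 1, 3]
λ = 2: alg = 4, geom = 3

Step 1 — factor the characteristic polynomial to read off the algebraic multiplicities:
  χ_A(x) = (x - 2)^4

Step 2 — compute geometric multiplicities via the rank-nullity identity g(λ) = n − rank(A − λI):
  rank(A − (2)·I) = 1, so dim ker(A − (2)·I) = n − 1 = 3

Summary:
  λ = 2: algebraic multiplicity = 4, geometric multiplicity = 3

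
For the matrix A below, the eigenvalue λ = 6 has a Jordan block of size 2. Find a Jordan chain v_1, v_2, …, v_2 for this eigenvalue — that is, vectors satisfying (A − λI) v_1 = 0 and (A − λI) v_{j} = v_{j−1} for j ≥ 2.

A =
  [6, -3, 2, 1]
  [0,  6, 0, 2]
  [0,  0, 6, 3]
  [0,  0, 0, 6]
A Jordan chain for λ = 6 of length 2:
v_1 = (-3, 0, 0, 0)ᵀ
v_2 = (0, 1, 0, 0)ᵀ

Let N = A − (6)·I. We want v_2 with N^2 v_2 = 0 but N^1 v_2 ≠ 0; then v_{j-1} := N · v_j for j = 2, …, 2.

Pick v_2 = (0, 1, 0, 0)ᵀ.
Then v_1 = N · v_2 = (-3, 0, 0, 0)ᵀ.

Sanity check: (A − (6)·I) v_1 = (0, 0, 0, 0)ᵀ = 0. ✓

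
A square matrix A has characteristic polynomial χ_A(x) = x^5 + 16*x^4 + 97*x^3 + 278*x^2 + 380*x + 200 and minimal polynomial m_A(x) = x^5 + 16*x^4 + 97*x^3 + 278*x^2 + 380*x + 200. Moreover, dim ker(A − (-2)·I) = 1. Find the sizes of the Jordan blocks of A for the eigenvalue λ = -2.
Block sizes for λ = -2: [3]

Step 1 — from the characteristic polynomial, algebraic multiplicity of λ = -2 is 3. From dim ker(A − (-2)·I) = 1, there are exactly 1 Jordan blocks for λ = -2.
Step 2 — from the minimal polynomial, the factor (x + 2)^3 tells us the largest block for λ = -2 has size 3.
Step 3 — with total size 3, 1 blocks, and largest block 3, the block sizes (in nonincreasing order) are [3].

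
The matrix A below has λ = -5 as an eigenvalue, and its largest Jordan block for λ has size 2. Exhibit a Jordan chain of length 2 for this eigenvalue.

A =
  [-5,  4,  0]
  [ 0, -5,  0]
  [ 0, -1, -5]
A Jordan chain for λ = -5 of length 2:
v_1 = (4, 0, -1)ᵀ
v_2 = (0, 1, 0)ᵀ

Let N = A − (-5)·I. We want v_2 with N^2 v_2 = 0 but N^1 v_2 ≠ 0; then v_{j-1} := N · v_j for j = 2, …, 2.

Pick v_2 = (0, 1, 0)ᵀ.
Then v_1 = N · v_2 = (4, 0, -1)ᵀ.

Sanity check: (A − (-5)·I) v_1 = (0, 0, 0)ᵀ = 0. ✓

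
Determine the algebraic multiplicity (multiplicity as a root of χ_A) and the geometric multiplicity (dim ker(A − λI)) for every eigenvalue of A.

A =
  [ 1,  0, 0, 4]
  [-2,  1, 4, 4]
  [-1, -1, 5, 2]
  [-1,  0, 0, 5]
λ = 3: alg = 4, geom = 2

Step 1 — factor the characteristic polynomial to read off the algebraic multiplicities:
  χ_A(x) = (x - 3)^4

Step 2 — compute geometric multiplicities via the rank-nullity identity g(λ) = n − rank(A − λI):
  rank(A − (3)·I) = 2, so dim ker(A − (3)·I) = n − 2 = 2

Summary:
  λ = 3: algebraic multiplicity = 4, geometric multiplicity = 2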